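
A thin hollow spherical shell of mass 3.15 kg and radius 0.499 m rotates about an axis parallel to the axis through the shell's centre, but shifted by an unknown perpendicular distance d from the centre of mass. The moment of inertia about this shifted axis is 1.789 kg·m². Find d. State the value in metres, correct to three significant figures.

About the centre-of-mass axis, I_cm = (2/3)MR² = (2/3)(3.15)(0.499)² = 0.5229 kg·m².
Parallel axis theorem: I = I_cm + Md², so Md² = 1.789 − 0.5229 = 1.2661 kg·m².
d = √(1.2661 / 3.15) = 0.63398 m.

0.634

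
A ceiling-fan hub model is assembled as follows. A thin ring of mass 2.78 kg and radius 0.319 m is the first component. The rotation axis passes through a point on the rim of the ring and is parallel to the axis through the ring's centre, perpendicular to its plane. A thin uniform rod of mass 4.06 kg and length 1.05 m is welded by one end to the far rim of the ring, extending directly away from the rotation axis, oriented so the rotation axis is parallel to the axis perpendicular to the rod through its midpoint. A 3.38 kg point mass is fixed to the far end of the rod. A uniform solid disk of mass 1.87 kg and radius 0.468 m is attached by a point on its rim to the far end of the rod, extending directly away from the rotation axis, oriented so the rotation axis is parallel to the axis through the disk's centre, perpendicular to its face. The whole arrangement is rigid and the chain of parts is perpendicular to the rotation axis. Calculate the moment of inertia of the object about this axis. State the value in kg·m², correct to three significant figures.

25.0

Thin ring: I_cm = MR² = (2.78)(0.319)² = 0.2829 kg·m²; centre at d = 0.319 m, so the parallel axis theorem gives I = 0.2829 + (2.78)(0.319)² = 0.56579 kg·m².
Thin rod: I_cm = (1/12)ML² = (1/12)(4.06)(1.05)² = 0.37301 kg·m²; centre at d = 0.319 + 0.319 + 0.525 = 1.163 m, so the parallel axis theorem gives I = 0.37301 + (4.06)(1.163)² = 5.8644 kg·m².
Point mass: I_cm = 0; centre at d = 0.319 + 0.319 + 0.525 + 0.525 = 1.688 m, so the parallel axis theorem gives I = 0 + (3.38)(1.688)² = 9.6308 kg·m².
Solid disk: I_cm = (1/2)MR² = (1/2)(1.87)(0.468)² = 0.20479 kg·m²; centre at d = 0.319 + 0.319 + 0.525 + 0.525 + 0.468 = 2.156 m, so the parallel axis theorem gives I = 0.20479 + (1.87)(2.156)² = 8.8972 kg·m².
Total I = 0.56579 + 5.8644 + 9.6308 + 8.8972 = 24.958 kg·m².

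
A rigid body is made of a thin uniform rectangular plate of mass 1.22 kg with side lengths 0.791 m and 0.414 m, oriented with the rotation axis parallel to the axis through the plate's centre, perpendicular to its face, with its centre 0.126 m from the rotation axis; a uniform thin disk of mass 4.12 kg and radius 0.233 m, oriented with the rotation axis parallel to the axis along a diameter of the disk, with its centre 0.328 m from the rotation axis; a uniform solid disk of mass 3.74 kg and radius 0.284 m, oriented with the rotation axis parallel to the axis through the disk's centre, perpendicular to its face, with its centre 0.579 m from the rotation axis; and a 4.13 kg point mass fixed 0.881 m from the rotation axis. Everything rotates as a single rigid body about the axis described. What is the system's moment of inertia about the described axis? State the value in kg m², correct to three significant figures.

Rectangular plate: I_cm = (1/12)M(a²+b²) = (1/12)(1.22)[(0.791)² + (0.414)²] = 0.081036 kg m²; centre at d = 0.126 m, so the parallel axis theorem gives I = 0.081036 + (1.22)(0.126)² = 0.1004 kg m².
Thin disk: I_cm = (1/4)MR² = (1/4)(4.12)(0.233)² = 0.055918 kg m²; centre at d = 0.328 m, so the parallel axis theorem gives I = 0.055918 + (4.12)(0.328)² = 0.49916 kg m².
Solid disk: I_cm = (1/2)MR² = (1/2)(3.74)(0.284)² = 0.15083 kg m²; centre at d = 0.579 m, so the parallel axis theorem gives I = 0.15083 + (3.74)(0.579)² = 1.4046 kg m².
Point mass: I_cm = 0; centre at d = 0.881 m, so the parallel axis theorem gives I = 0 + (4.13)(0.881)² = 3.2055 kg m².
Total I = 0.1004 + 0.49916 + 1.4046 + 3.2055 = 5.2097 kg m².

5.21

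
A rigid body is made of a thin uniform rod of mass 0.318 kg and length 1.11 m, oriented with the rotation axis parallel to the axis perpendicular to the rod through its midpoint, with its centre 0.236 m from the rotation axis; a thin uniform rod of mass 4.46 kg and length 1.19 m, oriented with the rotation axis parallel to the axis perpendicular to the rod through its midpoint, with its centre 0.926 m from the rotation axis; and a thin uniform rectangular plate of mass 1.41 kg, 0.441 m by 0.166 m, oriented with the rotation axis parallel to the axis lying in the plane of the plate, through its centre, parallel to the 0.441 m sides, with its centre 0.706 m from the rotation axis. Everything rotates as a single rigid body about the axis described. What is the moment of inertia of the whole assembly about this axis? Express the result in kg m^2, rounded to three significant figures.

5.11

Thin rod: I_cm = (1/12)ML² = (1/12)(0.318)(1.11)² = 0.032651 kg m^2; centre at d = 0.236 m, so I = I_cm + Md² gives I = 0.032651 + (0.318)(0.236)² = 0.050362 kg m^2.
Thin rod: I_cm = (1/12)ML² = (1/12)(4.46)(1.19)² = 0.52632 kg m^2; centre at d = 0.926 m, so I = I_cm + Md² gives I = 0.52632 + (4.46)(0.926)² = 4.3507 kg m^2.
Rectangular plate: I_cm = (1/12)Mb² = (1/12)(1.41)(0.166)² = 0.0032378 kg m^2; centre at d = 0.706 m, so I = I_cm + Md² gives I = 0.0032378 + (1.41)(0.706)² = 0.70603 kg m^2.
Total I = 0.050362 + 4.3507 + 0.70603 = 5.1071 kg m^2.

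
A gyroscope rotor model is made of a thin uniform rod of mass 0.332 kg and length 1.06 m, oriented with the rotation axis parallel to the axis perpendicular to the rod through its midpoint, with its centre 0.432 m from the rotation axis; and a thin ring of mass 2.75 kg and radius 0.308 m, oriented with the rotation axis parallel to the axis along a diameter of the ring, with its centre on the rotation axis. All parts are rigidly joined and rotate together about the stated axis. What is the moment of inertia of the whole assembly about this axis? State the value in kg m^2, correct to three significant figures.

0.223

Thin rod: I_cm = (1/12)ML² = (1/12)(0.332)(1.06)² = 0.031086 kg m^2; centre at d = 0.432 m, so the parallel axis theorem gives I = 0.031086 + (0.332)(0.432)² = 0.093045 kg m^2.
Thin ring: I_cm = (1/2)MR² = (1/2)(2.75)(0.308)² = 0.13044 kg m^2; axis through the centre, so I = 0.13044 kg m^2.
Total I = 0.093045 + 0.13044 = 0.22348 kg m^2.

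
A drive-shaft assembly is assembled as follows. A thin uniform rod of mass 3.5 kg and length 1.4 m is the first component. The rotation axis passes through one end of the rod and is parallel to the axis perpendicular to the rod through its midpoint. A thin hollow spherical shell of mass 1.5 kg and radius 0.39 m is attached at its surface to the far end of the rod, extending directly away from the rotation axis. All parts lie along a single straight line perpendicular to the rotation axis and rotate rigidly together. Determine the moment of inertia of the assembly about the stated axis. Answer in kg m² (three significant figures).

Thin rod: I_cm = (1/12)ML² = (1/12)(3.5)(1.4)² = 0.57167 kg m²; centre at d = 0.7 m, so the parallel axis theorem gives I = 0.57167 + (3.5)(0.7)² = 2.2867 kg m².
Spherical shell: I_cm = (2/3)MR² = (2/3)(1.5)(0.39)² = 0.1521 kg m²; centre at d = 0.7 + 0.7 + 0.39 = 1.79 m, so the parallel axis theorem gives I = 0.1521 + (1.5)(1.79)² = 4.9582 kg m².
Total I = 2.2867 + 4.9582 = 7.2449 kg m².

7.24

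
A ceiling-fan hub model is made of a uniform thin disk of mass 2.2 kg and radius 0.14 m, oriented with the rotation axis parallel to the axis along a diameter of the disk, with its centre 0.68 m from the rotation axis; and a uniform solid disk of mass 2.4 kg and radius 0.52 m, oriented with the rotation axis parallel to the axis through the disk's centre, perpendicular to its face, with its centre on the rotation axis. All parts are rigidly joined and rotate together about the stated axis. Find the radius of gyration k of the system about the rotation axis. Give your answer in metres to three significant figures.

Thin disk: I_cm = (1/4)MR² = (1/4)(2.2)(0.14)² = 0.01078 kg·m²; centre at d = 0.68 m, so I = I_cm + Md² gives I = 0.01078 + (2.2)(0.68)² = 1.0281 kg·m².
Solid disk: I_cm = (1/2)MR² = (1/2)(2.4)(0.52)² = 0.32448 kg·m²; axis through the centre, so I = 0.32448 kg·m².
Total I = 1.3525 kg·m²; total mass M = 4.6 kg.
k = √(I/M) = √(1.3525/4.6) = 0.54225 m.

0.542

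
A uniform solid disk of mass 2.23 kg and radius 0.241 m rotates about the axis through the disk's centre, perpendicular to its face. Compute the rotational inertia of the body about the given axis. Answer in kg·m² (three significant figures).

I_cm = (1/2)MR² = (1/2)(2.23)(0.241)² = 0.06476 kg·m²; axis through the centre, so I = 0.06476 kg·m².

0.0648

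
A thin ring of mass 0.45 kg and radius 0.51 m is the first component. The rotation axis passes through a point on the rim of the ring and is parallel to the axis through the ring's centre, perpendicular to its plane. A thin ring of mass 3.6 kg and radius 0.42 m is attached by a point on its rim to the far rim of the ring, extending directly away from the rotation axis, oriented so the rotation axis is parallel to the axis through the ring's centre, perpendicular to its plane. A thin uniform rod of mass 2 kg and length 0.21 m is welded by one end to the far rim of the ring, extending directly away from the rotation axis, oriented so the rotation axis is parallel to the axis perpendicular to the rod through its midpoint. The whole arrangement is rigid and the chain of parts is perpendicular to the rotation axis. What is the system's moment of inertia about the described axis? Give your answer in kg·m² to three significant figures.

16.1

Thin ring: I_cm = MR² = (0.45)(0.51)² = 0.11704 kg·m²; centre at d = 0.51 m, so I = I_cm + Md² gives I = 0.11704 + (0.45)(0.51)² = 0.23409 kg·m².
Thin ring: I_cm = MR² = (3.6)(0.42)² = 0.63504 kg·m²; centre at d = 0.51 + 0.51 + 0.42 = 1.44 m, so I = I_cm + Md² gives I = 0.63504 + (3.6)(1.44)² = 8.1 kg·m².
Thin rod: I_cm = (1/12)ML² = (1/12)(2)(0.21)² = 0.00735 kg·m²; centre at d = 0.51 + 0.51 + 0.42 + 0.42 + 0.105 = 1.965 m, so I = I_cm + Md² gives I = 0.00735 + (2)(1.965)² = 7.7298 kg·m².
Total I = 0.23409 + 8.1 + 7.7298 = 16.064 kg·m².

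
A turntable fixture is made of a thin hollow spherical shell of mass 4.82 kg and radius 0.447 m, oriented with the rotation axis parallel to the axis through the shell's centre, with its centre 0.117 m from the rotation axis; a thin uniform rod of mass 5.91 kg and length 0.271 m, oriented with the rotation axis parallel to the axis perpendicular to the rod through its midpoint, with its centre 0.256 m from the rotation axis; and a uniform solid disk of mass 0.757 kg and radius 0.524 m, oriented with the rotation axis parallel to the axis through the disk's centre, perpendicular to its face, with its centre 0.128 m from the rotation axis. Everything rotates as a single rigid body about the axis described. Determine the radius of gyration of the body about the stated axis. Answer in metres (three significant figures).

0.330

Spherical shell: I_cm = (2/3)MR² = (2/3)(4.82)(0.447)² = 0.64205 kg m²; centre at d = 0.117 m, so I = I_cm + Md² gives I = 0.64205 + (4.82)(0.117)² = 0.70803 kg m².
Thin rod: I_cm = (1/12)ML² = (1/12)(5.91)(0.271)² = 0.03617 kg m²; centre at d = 0.256 m, so I = I_cm + Md² gives I = 0.03617 + (5.91)(0.256)² = 0.42349 kg m².
Solid disk: I_cm = (1/2)MR² = (1/2)(0.757)(0.524)² = 0.10393 kg m²; centre at d = 0.128 m, so I = I_cm + Md² gives I = 0.10393 + (0.757)(0.128)² = 0.11633 kg m².
Total I = 1.2479 kg m²; total mass M = 11.487 kg.
k = √(I/M) = √(1.2479/11.487) = 0.32959 m.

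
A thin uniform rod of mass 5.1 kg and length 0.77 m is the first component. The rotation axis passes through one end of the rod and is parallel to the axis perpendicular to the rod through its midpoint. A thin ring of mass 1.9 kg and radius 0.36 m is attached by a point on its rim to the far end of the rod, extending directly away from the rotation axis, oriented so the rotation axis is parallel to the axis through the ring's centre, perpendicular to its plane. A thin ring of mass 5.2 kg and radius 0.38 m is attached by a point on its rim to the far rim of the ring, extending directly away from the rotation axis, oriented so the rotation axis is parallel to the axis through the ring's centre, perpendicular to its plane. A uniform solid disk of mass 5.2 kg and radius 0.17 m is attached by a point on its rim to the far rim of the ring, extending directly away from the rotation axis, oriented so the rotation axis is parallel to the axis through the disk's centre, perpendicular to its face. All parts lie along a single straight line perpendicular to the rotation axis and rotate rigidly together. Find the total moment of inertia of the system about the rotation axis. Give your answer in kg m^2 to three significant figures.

Thin rod: I_cm = (1/12)ML² = (1/12)(5.1)(0.77)² = 0.25198 kg m^2; centre at d = 0.385 m, so the parallel axis theorem gives I = 0.25198 + (5.1)(0.385)² = 1.0079 kg m^2.
Thin ring: I_cm = MR² = (1.9)(0.36)² = 0.24624 kg m^2; centre at d = 0.385 + 0.385 + 0.36 = 1.13 m, so the parallel axis theorem gives I = 0.24624 + (1.9)(1.13)² = 2.6723 kg m^2.
Thin ring: I_cm = MR² = (5.2)(0.38)² = 0.75088 kg m^2; centre at d = 0.385 + 0.385 + 0.36 + 0.36 + 0.38 = 1.87 m, so the parallel axis theorem gives I = 0.75088 + (5.2)(1.87)² = 18.935 kg m^2.
Solid disk: I_cm = (1/2)MR² = (1/2)(5.2)(0.17)² = 0.07514 kg m^2; centre at d = 0.385 + 0.385 + 0.36 + 0.36 + 0.38 + 0.38 + 0.17 = 2.42 m, so the parallel axis theorem gives I = 0.07514 + (5.2)(2.42)² = 30.528 kg m^2.
Total I = 1.0079 + 2.6723 + 18.935 + 30.528 = 53.143 kg m^2.

53.1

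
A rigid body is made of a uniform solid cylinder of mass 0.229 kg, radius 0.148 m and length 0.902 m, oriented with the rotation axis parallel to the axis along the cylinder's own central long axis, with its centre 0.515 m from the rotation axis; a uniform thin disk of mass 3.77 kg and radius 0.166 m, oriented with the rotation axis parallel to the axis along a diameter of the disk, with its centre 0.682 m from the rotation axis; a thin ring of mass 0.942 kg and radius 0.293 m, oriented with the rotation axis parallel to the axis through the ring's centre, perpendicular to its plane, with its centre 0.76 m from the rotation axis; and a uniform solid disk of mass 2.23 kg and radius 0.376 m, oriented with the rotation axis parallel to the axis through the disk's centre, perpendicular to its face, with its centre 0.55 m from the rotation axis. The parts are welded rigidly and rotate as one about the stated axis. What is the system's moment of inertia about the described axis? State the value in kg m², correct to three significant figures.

Solid cylinder: I_cm = (1/2)MR² = (1/2)(0.229)(0.148)² = 0.002508 kg m²; centre at d = 0.515 m, so I = I_cm + Md² gives I = 0.002508 + (0.229)(0.515)² = 0.063245 kg m².
Thin disk: I_cm = (1/4)MR² = (1/4)(3.77)(0.166)² = 0.025972 kg m²; centre at d = 0.682 m, so I = I_cm + Md² gives I = 0.025972 + (3.77)(0.682)² = 1.7795 kg m².
Thin ring: I_cm = MR² = (0.942)(0.293)² = 0.08087 kg m²; centre at d = 0.76 m, so I = I_cm + Md² gives I = 0.08087 + (0.942)(0.76)² = 0.62497 kg m².
Solid disk: I_cm = (1/2)MR² = (1/2)(2.23)(0.376)² = 0.15763 kg m²; centre at d = 0.55 m, so I = I_cm + Md² gives I = 0.15763 + (2.23)(0.55)² = 0.83221 kg m².
Total I = 0.063245 + 1.7795 + 0.62497 + 0.83221 = 3.2999 kg m².

3.30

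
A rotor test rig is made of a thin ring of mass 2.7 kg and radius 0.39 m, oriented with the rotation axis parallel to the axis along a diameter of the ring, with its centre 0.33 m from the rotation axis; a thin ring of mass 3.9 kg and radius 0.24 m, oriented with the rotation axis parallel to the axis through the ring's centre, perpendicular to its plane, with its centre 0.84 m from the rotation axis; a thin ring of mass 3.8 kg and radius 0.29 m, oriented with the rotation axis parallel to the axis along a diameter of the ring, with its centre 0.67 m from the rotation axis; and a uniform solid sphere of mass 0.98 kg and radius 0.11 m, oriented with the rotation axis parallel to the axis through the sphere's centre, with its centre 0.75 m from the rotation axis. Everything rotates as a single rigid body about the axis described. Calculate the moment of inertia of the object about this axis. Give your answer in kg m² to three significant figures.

Thin ring: I_cm = (1/2)MR² = (1/2)(2.7)(0.39)² = 0.20534 kg m²; centre at d = 0.33 m, so the parallel axis theorem gives I = 0.20534 + (2.7)(0.33)² = 0.49937 kg m².
Thin ring: I_cm = MR² = (3.9)(0.24)² = 0.22464 kg m²; centre at d = 0.84 m, so the parallel axis theorem gives I = 0.22464 + (3.9)(0.84)² = 2.9765 kg m².
Thin ring: I_cm = (1/2)MR² = (1/2)(3.8)(0.29)² = 0.15979 kg m²; centre at d = 0.67 m, so the parallel axis theorem gives I = 0.15979 + (3.8)(0.67)² = 1.8656 kg m².
Solid sphere: I_cm = (2/5)MR² = (2/5)(0.98)(0.11)² = 0.0047432 kg m²; centre at d = 0.75 m, so the parallel axis theorem gives I = 0.0047432 + (0.98)(0.75)² = 0.55599 kg m².
Total I = 0.49937 + 2.9765 + 1.8656 + 0.55599 = 5.8974 kg m².

5.90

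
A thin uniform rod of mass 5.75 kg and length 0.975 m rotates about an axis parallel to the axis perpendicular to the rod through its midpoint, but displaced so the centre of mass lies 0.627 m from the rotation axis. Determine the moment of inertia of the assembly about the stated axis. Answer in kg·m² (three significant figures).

I_cm = (1/12)ML² = (1/12)(5.75)(0.975)² = 0.45551 kg·m²; centre at d = 0.627 m, so the parallel axis theorem gives I = 0.45551 + (5.75)(0.627)² = 2.716 kg·m².

2.72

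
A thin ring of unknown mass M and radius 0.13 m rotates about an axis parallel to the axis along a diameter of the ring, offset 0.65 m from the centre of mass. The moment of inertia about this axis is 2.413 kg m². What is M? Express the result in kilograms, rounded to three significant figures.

I = I_cm + Md² = (1/2)MR² + Md² = M·[0.5·(0.13)² + (0.65)²] = M·0.43095.
So M = 2.413 / 0.43095 = 5.5993 kg.

5.60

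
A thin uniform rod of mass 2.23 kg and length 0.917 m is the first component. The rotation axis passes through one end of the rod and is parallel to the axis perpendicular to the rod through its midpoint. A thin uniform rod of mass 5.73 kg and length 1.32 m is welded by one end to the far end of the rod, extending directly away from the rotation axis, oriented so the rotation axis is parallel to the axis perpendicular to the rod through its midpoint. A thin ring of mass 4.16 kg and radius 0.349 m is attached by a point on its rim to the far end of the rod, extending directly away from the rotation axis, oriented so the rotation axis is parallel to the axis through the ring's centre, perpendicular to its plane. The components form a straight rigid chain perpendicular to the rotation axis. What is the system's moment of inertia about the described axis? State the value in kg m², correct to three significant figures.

44.0

Thin rod: I_cm = (1/12)ML² = (1/12)(2.23)(0.917)² = 0.15627 kg m²; centre at d = 0.4585 m, so I = I_cm + Md² gives I = 0.15627 + (2.23)(0.4585)² = 0.62506 kg m².
Thin rod: I_cm = (1/12)ML² = (1/12)(5.73)(1.32)² = 0.832 kg m²; centre at d = 0.4585 + 0.4585 + 0.66 = 1.577 m, so I = I_cm + Md² gives I = 0.832 + (5.73)(1.577)² = 15.082 kg m².
Thin ring: I_cm = MR² = (4.16)(0.349)² = 0.50669 kg m²; centre at d = 0.4585 + 0.4585 + 0.66 + 0.66 + 0.349 = 2.586 m, so I = I_cm + Md² gives I = 0.50669 + (4.16)(2.586)² = 28.326 kg m².
Total I = 0.62506 + 15.082 + 28.326 = 44.033 kg m².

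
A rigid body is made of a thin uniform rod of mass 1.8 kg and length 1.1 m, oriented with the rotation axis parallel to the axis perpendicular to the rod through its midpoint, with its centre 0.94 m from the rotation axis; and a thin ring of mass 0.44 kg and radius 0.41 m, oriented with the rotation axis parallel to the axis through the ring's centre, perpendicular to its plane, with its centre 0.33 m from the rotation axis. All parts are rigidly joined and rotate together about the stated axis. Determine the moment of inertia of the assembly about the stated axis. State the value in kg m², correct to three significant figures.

Thin rod: I_cm = (1/12)ML² = (1/12)(1.8)(1.1)² = 0.1815 kg m²; centre at d = 0.94 m, so the parallel axis theorem gives I = 0.1815 + (1.8)(0.94)² = 1.772 kg m².
Thin ring: I_cm = MR² = (0.44)(0.41)² = 0.073964 kg m²; centre at d = 0.33 m, so the parallel axis theorem gives I = 0.073964 + (0.44)(0.33)² = 0.12188 kg m².
Total I = 1.772 + 0.12188 = 1.8939 kg m².

1.89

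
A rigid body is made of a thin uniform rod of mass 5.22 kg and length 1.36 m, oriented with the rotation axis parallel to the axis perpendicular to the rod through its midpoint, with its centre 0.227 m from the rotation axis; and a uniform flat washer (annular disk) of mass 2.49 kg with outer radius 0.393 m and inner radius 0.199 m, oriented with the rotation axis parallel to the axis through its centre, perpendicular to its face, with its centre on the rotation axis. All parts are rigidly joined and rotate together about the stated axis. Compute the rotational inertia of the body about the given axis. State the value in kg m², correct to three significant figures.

Thin rod: I_cm = (1/12)ML² = (1/12)(5.22)(1.36)² = 0.80458 kg m²; centre at d = 0.227 m, so I = I_cm + Md² gives I = 0.80458 + (5.22)(0.227)² = 1.0736 kg m².
Annular disk: I_cm = (1/2)M(R²+r²) = (1/2)(2.49)[(0.393)² + (0.199)²] = 0.24159 kg m²; axis through the centre, so I = 0.24159 kg m².
Total I = 1.0736 + 0.24159 = 1.3151 kg m².

1.32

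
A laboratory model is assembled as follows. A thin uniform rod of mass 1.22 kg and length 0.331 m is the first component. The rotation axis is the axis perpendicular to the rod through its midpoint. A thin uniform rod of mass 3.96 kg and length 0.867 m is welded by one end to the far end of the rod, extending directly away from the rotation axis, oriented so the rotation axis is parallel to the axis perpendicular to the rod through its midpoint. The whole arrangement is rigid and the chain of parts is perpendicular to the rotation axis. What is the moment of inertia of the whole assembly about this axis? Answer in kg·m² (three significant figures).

Thin rod: I_cm = (1/12)ML² = (1/12)(1.22)(0.331)² = 0.011139 kg·m²; axis through the centre, so I = 0.011139 kg·m².
Thin rod: I_cm = (1/12)ML² = (1/12)(3.96)(0.867)² = 0.24806 kg·m²; centre at d = 0.1655 + 0.4335 = 0.599 m, so I = I_cm + Md² gives I = 0.24806 + (3.96)(0.599)² = 1.6689 kg·m².
Total I = 0.011139 + 1.6689 = 1.68 kg·m².

1.68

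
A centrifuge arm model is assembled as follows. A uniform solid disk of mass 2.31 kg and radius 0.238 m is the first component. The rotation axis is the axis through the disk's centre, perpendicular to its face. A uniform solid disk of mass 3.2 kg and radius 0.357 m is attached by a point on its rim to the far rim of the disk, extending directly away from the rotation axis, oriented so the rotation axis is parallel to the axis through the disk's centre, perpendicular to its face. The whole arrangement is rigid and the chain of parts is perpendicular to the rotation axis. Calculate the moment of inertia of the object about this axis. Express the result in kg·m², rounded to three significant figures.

1.40

Solid disk: I_cm = (1/2)MR² = (1/2)(2.31)(0.238)² = 0.065424 kg·m²; axis through the centre, so I = 0.065424 kg·m².
Solid disk: I_cm = (1/2)MR² = (1/2)(3.2)(0.357)² = 0.20392 kg·m²; centre at d = 0.238 + 0.357 = 0.595 m, so the parallel axis theorem gives I = 0.20392 + (3.2)(0.595)² = 1.3368 kg·m².
Total I = 0.065424 + 1.3368 = 1.4022 kg·m².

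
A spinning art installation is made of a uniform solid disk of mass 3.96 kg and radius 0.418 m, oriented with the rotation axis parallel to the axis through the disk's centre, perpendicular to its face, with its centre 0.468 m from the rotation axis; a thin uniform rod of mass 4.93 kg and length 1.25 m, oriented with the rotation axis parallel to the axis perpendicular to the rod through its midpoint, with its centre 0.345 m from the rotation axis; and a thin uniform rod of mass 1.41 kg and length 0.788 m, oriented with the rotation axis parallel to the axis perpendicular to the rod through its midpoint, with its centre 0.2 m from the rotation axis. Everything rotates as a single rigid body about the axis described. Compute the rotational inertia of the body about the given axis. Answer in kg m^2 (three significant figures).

Solid disk: I_cm = (1/2)MR² = (1/2)(3.96)(0.418)² = 0.34595 kg m^2; centre at d = 0.468 m, so the parallel axis theorem gives I = 0.34595 + (3.96)(0.468)² = 1.2133 kg m^2.
Thin rod: I_cm = (1/12)ML² = (1/12)(4.93)(1.25)² = 0.64193 kg m^2; centre at d = 0.345 m, so the parallel axis theorem gives I = 0.64193 + (4.93)(0.345)² = 1.2287 kg m^2.
Thin rod: I_cm = (1/12)ML² = (1/12)(1.41)(0.788)² = 0.072961 kg m^2; centre at d = 0.2 m, so the parallel axis theorem gives I = 0.072961 + (1.41)(0.2)² = 0.12936 kg m^2.
Total I = 1.2133 + 1.2287 + 0.12936 = 2.5714 kg m^2.

2.57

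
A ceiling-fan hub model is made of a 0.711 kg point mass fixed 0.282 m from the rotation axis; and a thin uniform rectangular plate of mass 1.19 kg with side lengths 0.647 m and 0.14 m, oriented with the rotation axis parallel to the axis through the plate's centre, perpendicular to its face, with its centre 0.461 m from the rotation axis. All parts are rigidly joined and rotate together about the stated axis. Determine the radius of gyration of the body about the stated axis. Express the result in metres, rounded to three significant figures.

0.431

Point mass: I_cm = 0; centre at d = 0.282 m, so I = I_cm + Md² gives I = 0 + (0.711)(0.282)² = 0.056542 kg·m².
Rectangular plate: I_cm = (1/12)M(a²+b²) = (1/12)(1.19)[(0.647)² + (0.14)²] = 0.043456 kg·m²; centre at d = 0.461 m, so I = I_cm + Md² gives I = 0.043456 + (1.19)(0.461)² = 0.29636 kg·m².
Total I = 0.3529 kg·m²; total mass M = 1.901 kg.
k = √(I/M) = √(0.3529/1.901) = 0.43086 m.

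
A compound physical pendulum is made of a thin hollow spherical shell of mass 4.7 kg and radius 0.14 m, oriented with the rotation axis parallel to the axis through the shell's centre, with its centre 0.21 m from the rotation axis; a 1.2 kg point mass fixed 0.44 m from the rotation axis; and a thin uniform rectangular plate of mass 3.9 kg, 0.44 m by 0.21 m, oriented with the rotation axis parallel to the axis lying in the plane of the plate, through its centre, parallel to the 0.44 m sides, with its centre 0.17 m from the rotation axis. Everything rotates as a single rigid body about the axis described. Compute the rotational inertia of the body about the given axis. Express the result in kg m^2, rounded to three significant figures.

Spherical shell: I_cm = (2/3)MR² = (2/3)(4.7)(0.14)² = 0.061413 kg m^2; centre at d = 0.21 m, so the parallel axis theorem gives I = 0.061413 + (4.7)(0.21)² = 0.26868 kg m^2.
Point mass: I_cm = 0; centre at d = 0.44 m, so the parallel axis theorem gives I = 0 + (1.2)(0.44)² = 0.23232 kg m^2.
Rectangular plate: I_cm = (1/12)Mb² = (1/12)(3.9)(0.21)² = 0.014332 kg m^2; centre at d = 0.17 m, so the parallel axis theorem gives I = 0.014332 + (3.9)(0.17)² = 0.12704 kg m^2.
Total I = 0.26868 + 0.23232 + 0.12704 = 0.62805 kg m^2.

0.628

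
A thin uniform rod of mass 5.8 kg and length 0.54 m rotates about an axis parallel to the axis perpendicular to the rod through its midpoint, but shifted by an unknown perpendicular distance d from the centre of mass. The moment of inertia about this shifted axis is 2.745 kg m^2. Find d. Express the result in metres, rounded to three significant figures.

About the centre-of-mass axis, I_cm = (1/12)ML² = (1/12)(5.8)(0.54)² = 0.14094 kg m^2.
Parallel axis theorem: I = I_cm + Md², so Md² = 2.745 − 0.14094 = 2.6041 kg m^2.
d = √(2.6041 / 5.8) = 0.67006 m.

0.670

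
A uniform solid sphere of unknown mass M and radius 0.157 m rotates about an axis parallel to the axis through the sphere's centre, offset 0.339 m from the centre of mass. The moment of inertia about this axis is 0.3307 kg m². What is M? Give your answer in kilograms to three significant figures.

I = I_cm + Md² = (2/5)MR² + Md² = M·[0.4·(0.157)² + (0.339)²] = M·0.12478.
So M = 0.3307 / 0.12478 = 2.6503 kg.

2.65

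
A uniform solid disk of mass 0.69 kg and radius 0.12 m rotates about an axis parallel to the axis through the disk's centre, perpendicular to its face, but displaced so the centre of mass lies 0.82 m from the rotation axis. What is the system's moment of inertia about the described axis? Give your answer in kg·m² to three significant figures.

0.469

I_cm = (1/2)MR² = (1/2)(0.69)(0.12)² = 0.004968 kg·m²; centre at d = 0.82 m, so I = I_cm + Md² gives I = 0.004968 + (0.69)(0.82)² = 0.46892 kg·m².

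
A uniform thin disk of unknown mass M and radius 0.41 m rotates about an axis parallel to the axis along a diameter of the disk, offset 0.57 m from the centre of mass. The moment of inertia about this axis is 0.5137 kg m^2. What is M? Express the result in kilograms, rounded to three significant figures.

1.40

I = I_cm + Md² = (1/4)MR² + Md² = M·[0.25·(0.41)² + (0.57)²] = M·0.36692.
So M = 0.5137 / 0.36692 = 1.4 kg.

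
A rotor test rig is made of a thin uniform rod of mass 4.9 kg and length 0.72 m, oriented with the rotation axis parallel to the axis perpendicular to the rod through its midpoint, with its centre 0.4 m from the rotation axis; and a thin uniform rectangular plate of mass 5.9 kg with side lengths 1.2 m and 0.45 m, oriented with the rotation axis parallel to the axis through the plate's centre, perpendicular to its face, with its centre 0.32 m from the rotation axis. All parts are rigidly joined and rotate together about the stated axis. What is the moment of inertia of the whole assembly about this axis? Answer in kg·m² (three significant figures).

Thin rod: I_cm = (1/12)ML² = (1/12)(4.9)(0.72)² = 0.21168 kg·m²; centre at d = 0.4 m, so the parallel axis theorem gives I = 0.21168 + (4.9)(0.4)² = 0.99568 kg·m².
Rectangular plate: I_cm = (1/12)M(a²+b²) = (1/12)(5.9)[(1.2)² + (0.45)²] = 0.80756 kg·m²; centre at d = 0.32 m, so the parallel axis theorem gives I = 0.80756 + (5.9)(0.32)² = 1.4117 kg·m².
Total I = 0.99568 + 1.4117 = 2.4074 kg·m².

2.41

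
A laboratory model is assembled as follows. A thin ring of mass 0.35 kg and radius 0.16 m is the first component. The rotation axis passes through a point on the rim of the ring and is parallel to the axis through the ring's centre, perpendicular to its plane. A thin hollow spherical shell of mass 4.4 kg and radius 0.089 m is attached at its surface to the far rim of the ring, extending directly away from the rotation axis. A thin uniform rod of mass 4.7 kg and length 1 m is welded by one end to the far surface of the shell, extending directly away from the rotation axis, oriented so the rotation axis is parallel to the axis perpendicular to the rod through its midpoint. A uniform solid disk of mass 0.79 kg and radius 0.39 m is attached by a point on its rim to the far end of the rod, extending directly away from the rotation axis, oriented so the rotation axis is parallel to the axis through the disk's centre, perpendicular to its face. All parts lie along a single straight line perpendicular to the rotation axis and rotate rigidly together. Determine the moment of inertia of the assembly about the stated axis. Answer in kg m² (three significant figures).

Thin ring: I_cm = MR² = (0.35)(0.16)² = 0.00896 kg m²; centre at d = 0.16 m, so the parallel axis theorem gives I = 0.00896 + (0.35)(0.16)² = 0.01792 kg m².
Spherical shell: I_cm = (2/3)MR² = (2/3)(4.4)(0.089)² = 0.023235 kg m²; centre at d = 0.16 + 0.16 + 0.089 = 0.409 m, so the parallel axis theorem gives I = 0.023235 + (4.4)(0.409)² = 0.75927 kg m².
Thin rod: I_cm = (1/12)ML² = (1/12)(4.7)(1)² = 0.39167 kg m²; centre at d = 0.16 + 0.16 + 0.089 + 0.089 + 0.5 = 0.998 m, so the parallel axis theorem gives I = 0.39167 + (4.7)(0.998)² = 5.0729 kg m².
Solid disk: I_cm = (1/2)MR² = (1/2)(0.79)(0.39)² = 0.06008 kg m²; centre at d = 0.16 + 0.16 + 0.089 + 0.089 + 0.5 + 0.5 + 0.39 = 1.888 m, so the parallel axis theorem gives I = 0.06008 + (0.79)(1.888)² = 2.8761 kg m².
Total I = 0.01792 + 0.75927 + 5.0729 + 2.8761 = 8.7261 kg m².

8.73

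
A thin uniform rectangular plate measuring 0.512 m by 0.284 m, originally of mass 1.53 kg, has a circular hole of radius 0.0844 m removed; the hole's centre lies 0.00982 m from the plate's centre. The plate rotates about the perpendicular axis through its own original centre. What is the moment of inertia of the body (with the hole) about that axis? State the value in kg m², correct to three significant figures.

0.0428

Unpierced body about its centre: I₀ = (1/12)M(a²+b²) = (1/12)(1.53)[(0.512)² + (0.284)²] = 0.043707 kg m².
The removed disk has mass m = M·πr²/(ab) = (1.53)·π(0.0844)²/(0.512·0.284) = 0.23547 kg (same uniform areal density).
Its moment of inertia about the rotation axis (parallel-axis theorem): I_hole = (1/2)mr² + md² = (1/2)(0.23547)(0.0844)² + (0.23547)(0.00982)² = 0.00086138 kg m².
Treating the hole as negative mass, I = I₀ − I_hole = 0.043707 − 0.00086138 = 0.042846 kg m².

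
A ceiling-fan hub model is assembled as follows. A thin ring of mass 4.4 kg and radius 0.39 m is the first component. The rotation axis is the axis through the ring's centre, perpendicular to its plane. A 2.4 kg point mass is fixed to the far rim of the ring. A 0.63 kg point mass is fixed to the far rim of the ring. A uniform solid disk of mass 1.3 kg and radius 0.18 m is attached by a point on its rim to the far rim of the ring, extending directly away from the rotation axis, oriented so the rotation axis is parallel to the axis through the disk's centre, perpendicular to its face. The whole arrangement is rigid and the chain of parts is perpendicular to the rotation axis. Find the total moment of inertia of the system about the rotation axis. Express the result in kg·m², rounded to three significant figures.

1.57

Thin ring: I_cm = MR² = (4.4)(0.39)² = 0.66924 kg·m²; axis through the centre, so I = 0.66924 kg·m².
Point mass: I_cm = 0; centre at d = 0.39 m, so the parallel axis theorem gives I = 0 + (2.4)(0.39)² = 0.36504 kg·m².
Point mass: I_cm = 0; centre at d = 0.39 m, so the parallel axis theorem gives I = 0 + (0.63)(0.39)² = 0.095823 kg·m².
Solid disk: I_cm = (1/2)MR² = (1/2)(1.3)(0.18)² = 0.02106 kg·m²; centre at d = 0.39 + 0.18 = 0.57 m, so the parallel axis theorem gives I = 0.02106 + (1.3)(0.57)² = 0.44343 kg·m².
Total I = 0.66924 + 0.36504 + 0.095823 + 0.44343 = 1.5735 kg·m².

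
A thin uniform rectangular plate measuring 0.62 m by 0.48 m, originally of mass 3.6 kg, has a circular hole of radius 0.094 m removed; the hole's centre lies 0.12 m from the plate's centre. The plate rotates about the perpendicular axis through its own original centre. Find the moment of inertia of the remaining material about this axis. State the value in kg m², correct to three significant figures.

Unpierced body about its centre: I₀ = (1/12)M(a²+b²) = (1/12)(3.6)[(0.62)² + (0.48)²] = 0.18444 kg m².
The removed disk has mass m = M·πr²/(ab) = (3.6)·π(0.094)²/(0.62·0.48) = 0.3358 kg (same uniform areal density).
Its moment of inertia about the rotation axis (parallel-axis theorem): I_hole = (1/2)mr² + md² = (1/2)(0.3358)(0.094)² + (0.3358)(0.12)² = 0.006319 kg m².
Treating the hole as negative mass, I = I₀ − I_hole = 0.18444 − 0.006319 = 0.17812 kg m².

0.178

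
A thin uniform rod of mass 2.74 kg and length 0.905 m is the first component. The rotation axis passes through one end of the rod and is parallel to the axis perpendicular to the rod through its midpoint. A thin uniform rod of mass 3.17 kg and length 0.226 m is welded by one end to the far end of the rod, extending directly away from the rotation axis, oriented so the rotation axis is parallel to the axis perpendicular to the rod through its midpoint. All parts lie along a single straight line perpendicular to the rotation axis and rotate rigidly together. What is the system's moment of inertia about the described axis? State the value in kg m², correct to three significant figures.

4.05

Thin rod: I_cm = (1/12)ML² = (1/12)(2.74)(0.905)² = 0.18701 kg m²; centre at d = 0.4525 m, so the parallel axis theorem gives I = 0.18701 + (2.74)(0.4525)² = 0.74804 kg m².
Thin rod: I_cm = (1/12)ML² = (1/12)(3.17)(0.226)² = 0.013493 kg m²; centre at d = 0.4525 + 0.4525 + 0.113 = 1.018 m, so the parallel axis theorem gives I = 0.013493 + (3.17)(1.018)² = 3.2986 kg m².
Total I = 0.74804 + 3.2986 = 4.0467 kg m².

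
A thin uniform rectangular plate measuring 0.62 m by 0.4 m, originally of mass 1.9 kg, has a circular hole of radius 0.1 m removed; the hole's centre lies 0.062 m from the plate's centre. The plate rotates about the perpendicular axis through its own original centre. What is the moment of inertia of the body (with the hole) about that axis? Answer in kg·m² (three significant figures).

0.0841

Unpierced body about its centre: I₀ = (1/12)M(a²+b²) = (1/12)(1.9)[(0.62)² + (0.4)²] = 0.086197 kg·m².
The removed disk has mass m = M·πr²/(ab) = (1.9)·π(0.1)²/(0.62·0.4) = 0.24069 kg (same uniform areal density).
Its moment of inertia about the rotation axis (parallel-axis theorem): I_hole = (1/2)mr² + md² = (1/2)(0.24069)(0.1)² + (0.24069)(0.062)² = 0.0021286 kg·m².
Treating the hole as negative mass, I = I₀ − I_hole = 0.086197 − 0.0021286 = 0.084068 kg·m².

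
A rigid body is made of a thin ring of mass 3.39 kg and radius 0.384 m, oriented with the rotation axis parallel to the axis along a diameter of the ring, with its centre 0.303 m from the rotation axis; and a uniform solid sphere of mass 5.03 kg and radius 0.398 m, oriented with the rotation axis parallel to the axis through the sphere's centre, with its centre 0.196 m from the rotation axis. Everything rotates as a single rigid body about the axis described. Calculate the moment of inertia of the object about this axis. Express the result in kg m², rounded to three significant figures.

Thin ring: I_cm = (1/2)MR² = (1/2)(3.39)(0.384)² = 0.24994 kg m²; centre at d = 0.303 m, so I = I_cm + Md² gives I = 0.24994 + (3.39)(0.303)² = 0.56117 kg m².
Solid sphere: I_cm = (2/5)MR² = (2/5)(5.03)(0.398)² = 0.31871 kg m²; centre at d = 0.196 m, so I = I_cm + Md² gives I = 0.31871 + (5.03)(0.196)² = 0.51194 kg m².
Total I = 0.56117 + 0.51194 = 1.0731 kg m².

1.07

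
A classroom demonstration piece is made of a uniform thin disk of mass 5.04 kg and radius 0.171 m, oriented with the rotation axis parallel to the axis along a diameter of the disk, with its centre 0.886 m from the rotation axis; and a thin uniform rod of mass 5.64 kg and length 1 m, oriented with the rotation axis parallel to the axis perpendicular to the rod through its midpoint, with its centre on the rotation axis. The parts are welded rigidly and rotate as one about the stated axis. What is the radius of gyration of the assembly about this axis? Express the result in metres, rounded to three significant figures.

0.646

Thin disk: I_cm = (1/4)MR² = (1/4)(5.04)(0.171)² = 0.036844 kg m^2; centre at d = 0.886 m, so the parallel axis theorem gives I = 0.036844 + (5.04)(0.886)² = 3.9932 kg m^2.
Thin rod: I_cm = (1/12)ML² = (1/12)(5.64)(1)² = 0.47 kg m^2; axis through the centre, so I = 0.47 kg m^2.
Total I = 4.4632 kg m^2; total mass M = 10.68 kg.
k = √(I/M) = √(4.4632/10.68) = 0.64646 m.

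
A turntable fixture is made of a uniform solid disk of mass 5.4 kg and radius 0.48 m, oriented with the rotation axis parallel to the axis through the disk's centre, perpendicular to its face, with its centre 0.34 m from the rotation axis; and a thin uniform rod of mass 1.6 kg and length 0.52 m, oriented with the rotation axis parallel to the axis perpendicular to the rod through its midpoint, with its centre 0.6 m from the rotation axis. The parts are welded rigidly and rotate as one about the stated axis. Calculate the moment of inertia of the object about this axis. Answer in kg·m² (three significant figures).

Solid disk: I_cm = (1/2)MR² = (1/2)(5.4)(0.48)² = 0.62208 kg·m²; centre at d = 0.34 m, so the parallel axis theorem gives I = 0.62208 + (5.4)(0.34)² = 1.2463 kg·m².
Thin rod: I_cm = (1/12)ML² = (1/12)(1.6)(0.52)² = 0.036053 kg·m²; centre at d = 0.6 m, so the parallel axis theorem gives I = 0.036053 + (1.6)(0.6)² = 0.61205 kg·m².
Total I = 1.2463 + 0.61205 = 1.8584 kg·m².

1.86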